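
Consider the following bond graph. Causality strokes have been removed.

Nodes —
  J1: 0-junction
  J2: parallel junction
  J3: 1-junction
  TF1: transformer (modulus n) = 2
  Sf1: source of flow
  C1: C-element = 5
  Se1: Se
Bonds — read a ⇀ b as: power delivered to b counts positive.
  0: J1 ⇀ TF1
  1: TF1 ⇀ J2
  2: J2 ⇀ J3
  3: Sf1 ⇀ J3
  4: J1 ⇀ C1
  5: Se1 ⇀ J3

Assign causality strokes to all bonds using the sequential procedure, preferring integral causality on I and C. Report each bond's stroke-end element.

bond 0 →TF1
bond 1 →J2
bond 2 →J3
bond 3 →Sf1
bond 4 →J1
bond 5 →J3

#3 stroke at Sf1  (Sf1: flow source, stroke at near end)
#5 stroke at J3  (Se1 fixes effort; stroke away)
#2 stroke at J3  (common-f at J3 fixed by 3)
#1 stroke at J2  (closing 0-jn rule on J2)
#0 stroke at TF1  (TF1: transformer flips bond 1)
#4 stroke at J1  (closing 0-jn rule on J1)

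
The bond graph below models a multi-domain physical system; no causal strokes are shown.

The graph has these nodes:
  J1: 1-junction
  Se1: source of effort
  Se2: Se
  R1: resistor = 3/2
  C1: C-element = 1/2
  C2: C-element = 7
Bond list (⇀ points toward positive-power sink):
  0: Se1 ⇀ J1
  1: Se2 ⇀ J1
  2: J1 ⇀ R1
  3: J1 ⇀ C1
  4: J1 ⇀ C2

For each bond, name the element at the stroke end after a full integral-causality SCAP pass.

bond 0 stroke→J1  (Se1 (Se) sets effort on bond)
bond 1 stroke→J1  (Se2 (Se) sets effort on bond)
bond 3 stroke→J1  (C1 outputs effort q/C1)
bond 4 stroke→J1  (C2 outputs effort q/C2)
bond 2 stroke→R1  (only one flow-in slot at J1)

β0 stroke→J1
β1 stroke→J1
β2 stroke→R1
β3 stroke→J1
β4 stroke→J1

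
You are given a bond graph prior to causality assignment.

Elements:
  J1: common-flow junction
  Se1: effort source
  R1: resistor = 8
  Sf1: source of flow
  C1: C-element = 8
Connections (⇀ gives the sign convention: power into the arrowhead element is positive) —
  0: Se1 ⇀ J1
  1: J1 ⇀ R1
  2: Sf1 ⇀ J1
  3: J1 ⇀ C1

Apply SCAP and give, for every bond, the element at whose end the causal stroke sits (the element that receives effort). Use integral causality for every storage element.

bond 0 →J1  (Se1: effort source, stroke at far end)
bond 2 →Sf1  (Sf1: flow source, stroke at near end)
bond 1 →J1  (J1: bond 2 brought flow, rest push out)
bond 3 →J1  (J1: bond 2 brought flow, rest push out)

#0 →J1
#1 →J1
#2 →Sf1
#3 →J1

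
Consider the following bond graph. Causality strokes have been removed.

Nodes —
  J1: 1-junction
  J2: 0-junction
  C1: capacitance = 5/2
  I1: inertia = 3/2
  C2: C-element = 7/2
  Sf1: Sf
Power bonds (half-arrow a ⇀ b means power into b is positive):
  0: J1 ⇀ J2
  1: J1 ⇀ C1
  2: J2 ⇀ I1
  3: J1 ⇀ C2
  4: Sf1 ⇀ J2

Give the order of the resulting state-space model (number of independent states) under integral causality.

3  (C1, C2, I1 all integral)

b4 →Sf1  (Sf1 fixes flow; stroke at Sf1)
b1 →J1  (C1: C, integral causality)
b2 →I1  (prefer integral on I1)
b0 →J2  (only one effort-in slot at J2)
b3 →J1  (J1: bond 0 brought flow, rest push out)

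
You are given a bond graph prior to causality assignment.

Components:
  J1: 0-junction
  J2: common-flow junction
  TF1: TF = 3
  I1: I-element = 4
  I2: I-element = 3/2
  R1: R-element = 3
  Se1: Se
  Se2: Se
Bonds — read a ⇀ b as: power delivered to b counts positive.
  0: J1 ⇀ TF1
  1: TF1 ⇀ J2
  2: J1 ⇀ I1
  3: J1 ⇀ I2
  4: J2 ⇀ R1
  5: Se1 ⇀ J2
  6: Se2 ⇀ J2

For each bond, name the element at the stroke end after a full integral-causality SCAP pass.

bond 0 →J1
bond 1 →TF1
bond 2 →I1
bond 3 →I2
bond 4 →J2
bond 5 →J2
bond 6 →J2

#5 stroke→J2  (Se1 fixes effort; stroke away)
#6 stroke→J2  (Se2 (Se) sets effort on bond)
#2 stroke→I1  (I1: I, integral causality)
#3 stroke→I2  (prefer integral on I2)
#0 stroke→J1  (only one effort-in slot at J1)
#1 stroke→TF1  (through TF1, causality passes straight; one stroke at TF1)
#4 stroke→J2  (J2: bond 1 brought flow, rest push out)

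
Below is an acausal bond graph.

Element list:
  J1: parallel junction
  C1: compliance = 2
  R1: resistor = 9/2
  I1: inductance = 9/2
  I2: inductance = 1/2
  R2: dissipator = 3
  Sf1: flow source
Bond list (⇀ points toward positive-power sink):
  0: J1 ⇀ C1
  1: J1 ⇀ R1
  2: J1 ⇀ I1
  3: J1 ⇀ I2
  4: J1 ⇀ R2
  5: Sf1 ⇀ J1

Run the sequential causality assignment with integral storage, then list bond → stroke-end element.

b5 |Sf1  (Sf1 (Sf) sets flow on bond)
b0 |J1  (C1 outputs effort q/C1)
b1 |R1  (0-jn J1 has e-setter on 0)
b2 |I1  (J1 effort already set via bond 0)
b3 |I2  (0-jn J1 has e-setter on 0)
b4 |R2  (J1 effort already set via bond 0)

b0 stroke→J1
b1 stroke→R1
b2 stroke→I1
b3 stroke→I2
b4 stroke→R2
b5 stroke→Sf1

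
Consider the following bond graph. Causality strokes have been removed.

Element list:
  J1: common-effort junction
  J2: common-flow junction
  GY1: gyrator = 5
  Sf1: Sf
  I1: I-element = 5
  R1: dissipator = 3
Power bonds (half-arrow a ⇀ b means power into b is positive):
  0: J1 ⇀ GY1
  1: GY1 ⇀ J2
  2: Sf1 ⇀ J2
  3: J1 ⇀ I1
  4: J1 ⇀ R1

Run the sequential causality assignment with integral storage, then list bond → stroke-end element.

β2 stroke→Sf1  (source Sf1 imposes f)
β1 stroke→J2  (J2 flow already set via bond 2)
β0 stroke→J1  (through GY1, causality inverts; strokes same side of GY1)
β3 stroke→I1  (J1 effort already set via bond 0)
β4 stroke→R1  (common-e at J1 fixed by 0)

bond 0 stroke at J1
bond 1 stroke at J2
bond 2 stroke at Sf1
bond 3 stroke at I1
bond 4 stroke at R1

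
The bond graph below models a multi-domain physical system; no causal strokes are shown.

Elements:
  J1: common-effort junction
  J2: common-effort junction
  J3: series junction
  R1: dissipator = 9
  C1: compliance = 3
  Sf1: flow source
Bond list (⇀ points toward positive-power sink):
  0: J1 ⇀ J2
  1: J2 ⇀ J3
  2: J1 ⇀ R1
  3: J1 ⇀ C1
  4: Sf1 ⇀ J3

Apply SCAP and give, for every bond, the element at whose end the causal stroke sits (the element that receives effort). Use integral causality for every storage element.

β0 stroke at J2
β1 stroke at J3
β2 stroke at R1
β3 stroke at J1
β4 stroke at Sf1

#4 →Sf1  (Sf1 fixes flow; stroke at Sf1)
#1 →J3  (J3 flow already set via bond 4)
#0 →J2  (only one effort-in slot at J2)
#3 →J1  (prefer integral on C1)
#2 →R1  (0-jn J1 has e-setter on 3)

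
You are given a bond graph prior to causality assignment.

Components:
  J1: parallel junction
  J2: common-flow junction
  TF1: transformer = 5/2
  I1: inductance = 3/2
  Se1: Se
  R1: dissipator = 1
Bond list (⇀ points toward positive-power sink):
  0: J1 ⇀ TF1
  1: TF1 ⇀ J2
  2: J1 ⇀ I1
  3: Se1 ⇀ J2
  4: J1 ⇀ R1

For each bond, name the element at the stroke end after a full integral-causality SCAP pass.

#3 stroke→J2  (source Se1 imposes e)
#1 stroke→TF1  (J2: last free bond brings flow in)
#0 stroke→J1  (TF1 one-in-one-out from 1)
#2 stroke→I1  (0-jn J1 has e-setter on 0)
#4 stroke→R1  (0-jn J1 has e-setter on 0)

bond 0 stroke→J1
bond 1 stroke→TF1
bond 2 stroke→I1
bond 3 stroke→J2
bond 4 stroke→R1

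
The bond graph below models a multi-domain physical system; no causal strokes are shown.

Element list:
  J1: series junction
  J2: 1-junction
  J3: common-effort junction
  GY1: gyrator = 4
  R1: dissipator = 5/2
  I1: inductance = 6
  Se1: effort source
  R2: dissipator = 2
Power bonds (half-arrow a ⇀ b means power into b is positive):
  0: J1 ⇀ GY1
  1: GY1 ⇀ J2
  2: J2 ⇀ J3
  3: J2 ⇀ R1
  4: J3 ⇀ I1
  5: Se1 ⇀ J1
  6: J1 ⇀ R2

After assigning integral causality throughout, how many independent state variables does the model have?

#5 →J1  (source Se1 imposes e)
#4 →I1  (I1: I, integral causality)
#2 →J3  (J3 needs exactly one e-in)
#1 →J2  (1-jn J2 has f-setter on 2)
#3 →J2  (1-jn J2 has f-setter on 2)
#0 →J1  (GY1: gyrator matches bond 1)
#6 →R2  (only one flow-in slot at J1)

1  (I1 all integral)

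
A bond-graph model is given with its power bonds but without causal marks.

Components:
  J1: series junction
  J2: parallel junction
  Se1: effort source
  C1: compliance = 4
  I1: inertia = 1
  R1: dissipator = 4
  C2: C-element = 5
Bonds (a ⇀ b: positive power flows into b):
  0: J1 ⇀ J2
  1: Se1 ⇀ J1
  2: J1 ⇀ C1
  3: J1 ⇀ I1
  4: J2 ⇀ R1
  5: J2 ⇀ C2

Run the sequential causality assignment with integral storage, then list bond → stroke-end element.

b0 stroke at J1
b1 stroke at J1
b2 stroke at J1
b3 stroke at I1
b4 stroke at R1
b5 stroke at J2

#1 stroke→J1  (Se1: effort source, stroke at far end)
#2 stroke→J1  (prefer integral on C1)
#3 stroke→I1  (prefer integral on I1)
#0 stroke→J1  (J1: bond 3 brought flow, rest push out)
#5 stroke→J2  (prefer integral on C2)
#4 stroke→R1  (0-jn J2 has e-setter on 5)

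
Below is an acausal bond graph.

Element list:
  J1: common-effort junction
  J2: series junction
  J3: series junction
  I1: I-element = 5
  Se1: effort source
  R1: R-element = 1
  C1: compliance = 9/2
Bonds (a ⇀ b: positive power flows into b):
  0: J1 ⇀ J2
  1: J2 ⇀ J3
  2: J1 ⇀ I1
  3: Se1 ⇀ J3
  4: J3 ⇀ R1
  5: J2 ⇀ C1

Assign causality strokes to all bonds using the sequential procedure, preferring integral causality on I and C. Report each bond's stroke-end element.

bond 0 stroke→J1
bond 1 stroke→J2
bond 2 stroke→I1
bond 3 stroke→J3
bond 4 stroke→J3
bond 5 stroke→J2

#3 stroke→J3  (source Se1 imposes e)
#2 stroke→I1  (prefer integral on I1)
#0 stroke→J1  (J1 needs exactly one e-in)
#1 stroke→J2  (1-jn J2 has f-setter on 0)
#5 stroke→J2  (J2: bond 0 brought flow, rest push out)
#4 stroke→J3  (common-f at J3 fixed by 1)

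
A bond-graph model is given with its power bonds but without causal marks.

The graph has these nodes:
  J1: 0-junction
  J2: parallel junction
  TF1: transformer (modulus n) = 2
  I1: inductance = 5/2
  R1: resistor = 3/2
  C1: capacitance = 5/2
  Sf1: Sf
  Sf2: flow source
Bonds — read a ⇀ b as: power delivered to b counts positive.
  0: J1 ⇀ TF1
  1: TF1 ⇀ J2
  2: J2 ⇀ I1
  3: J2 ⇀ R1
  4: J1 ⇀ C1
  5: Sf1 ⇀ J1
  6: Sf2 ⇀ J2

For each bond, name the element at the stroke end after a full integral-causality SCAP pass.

#0 stroke→TF1
#1 stroke→J2
#2 stroke→I1
#3 stroke→R1
#4 stroke→J1
#5 stroke→Sf1
#6 stroke→Sf2

bond 5 stroke→Sf1  (source Sf1 imposes f)
bond 6 stroke→Sf2  (Sf2: flow source, stroke at near end)
bond 2 stroke→I1  (I1: I, integral causality)
bond 4 stroke→J1  (C1 outputs effort q/C1)
bond 0 stroke→TF1  (J1: bond 4 brought effort, rest push out)
bond 1 stroke→J2  (TF1 one-in-one-out from 0)
bond 3 stroke→R1  (common-e at J2 fixed by 1)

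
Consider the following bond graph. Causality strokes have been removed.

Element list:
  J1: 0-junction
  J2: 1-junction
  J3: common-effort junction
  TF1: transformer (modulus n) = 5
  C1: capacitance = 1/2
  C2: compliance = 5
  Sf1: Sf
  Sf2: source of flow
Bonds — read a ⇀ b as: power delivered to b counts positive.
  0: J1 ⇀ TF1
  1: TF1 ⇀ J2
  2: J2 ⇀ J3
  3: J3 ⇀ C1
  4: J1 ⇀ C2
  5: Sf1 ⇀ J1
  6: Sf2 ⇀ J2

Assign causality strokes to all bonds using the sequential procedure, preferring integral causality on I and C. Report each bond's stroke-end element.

b0 →TF1
b1 →J2
b2 →J2
b3 →J3
b4 →J1
b5 →Sf1
b6 →Sf2

#5 stroke at Sf1  (source Sf1 imposes f)
#6 stroke at Sf2  (Sf2 (Sf) sets flow on bond)
#1 stroke at J2  (J2 flow already set via bond 6)
#2 stroke at J2  (J2: bond 6 brought flow, rest push out)
#3 stroke at J3  (closing 0-jn rule on J3)
#0 stroke at TF1  (TF TF1: opposite of bond 1)
#4 stroke at J1  (J1 needs exactly one e-in)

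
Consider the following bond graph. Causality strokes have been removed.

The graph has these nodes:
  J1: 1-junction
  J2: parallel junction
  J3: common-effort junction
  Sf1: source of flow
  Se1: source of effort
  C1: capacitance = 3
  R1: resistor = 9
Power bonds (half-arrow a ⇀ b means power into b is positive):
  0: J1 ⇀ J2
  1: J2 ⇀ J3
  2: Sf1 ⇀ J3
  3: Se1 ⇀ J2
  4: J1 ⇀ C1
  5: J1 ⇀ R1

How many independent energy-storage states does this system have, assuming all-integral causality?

#2 |Sf1  (Sf1 fixes flow; stroke at Sf1)
#3 |J2  (source Se1 imposes e)
#0 |J1  (J2 effort already set via bond 3)
#1 |J3  (J2: bond 3 brought effort, rest push out)
#4 |J1  (C1 outputs effort q/C1)
#5 |R1  (closing 1-jn rule on J1)

1  (C1 all integral)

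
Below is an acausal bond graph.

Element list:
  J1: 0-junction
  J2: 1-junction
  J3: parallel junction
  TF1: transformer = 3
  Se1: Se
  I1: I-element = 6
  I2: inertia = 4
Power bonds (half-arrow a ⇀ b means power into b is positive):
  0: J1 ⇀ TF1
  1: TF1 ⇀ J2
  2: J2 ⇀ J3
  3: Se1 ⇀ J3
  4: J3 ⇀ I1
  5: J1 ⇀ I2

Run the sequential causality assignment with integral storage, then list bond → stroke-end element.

#3 |J3  (Se1: effort source, stroke at far end)
#2 |J2  (0-jn J3 has e-setter on 3)
#4 |I1  (common-e at J3 fixed by 3)
#1 |TF1  (J2 needs exactly one f-in)
#0 |J1  (TF1: transformer flips bond 1)
#5 |I2  (common-e at J1 fixed by 0)

β0 stroke at J1
β1 stroke at TF1
β2 stroke at J2
β3 stroke at J3
β4 stroke at I1
β5 stroke at I2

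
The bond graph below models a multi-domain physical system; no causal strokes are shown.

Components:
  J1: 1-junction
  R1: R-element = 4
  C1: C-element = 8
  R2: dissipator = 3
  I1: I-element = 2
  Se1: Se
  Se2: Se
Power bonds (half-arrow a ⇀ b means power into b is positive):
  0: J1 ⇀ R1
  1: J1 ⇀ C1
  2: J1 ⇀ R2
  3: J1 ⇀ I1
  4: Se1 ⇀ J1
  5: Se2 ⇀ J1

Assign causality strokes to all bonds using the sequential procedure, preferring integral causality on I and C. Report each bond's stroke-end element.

bond 0 |J1
bond 1 |J1
bond 2 |J1
bond 3 |I1
bond 4 |J1
bond 5 |J1

#4 stroke at J1  (source Se1 imposes e)
#5 stroke at J1  (Se2: effort source, stroke at far end)
#1 stroke at J1  (C1 integral (e out))
#3 stroke at I1  (I1 integral (f out))
#0 stroke at J1  (1-jn J1 has f-setter on 3)
#2 stroke at J1  (common-f at J1 fixed by 3)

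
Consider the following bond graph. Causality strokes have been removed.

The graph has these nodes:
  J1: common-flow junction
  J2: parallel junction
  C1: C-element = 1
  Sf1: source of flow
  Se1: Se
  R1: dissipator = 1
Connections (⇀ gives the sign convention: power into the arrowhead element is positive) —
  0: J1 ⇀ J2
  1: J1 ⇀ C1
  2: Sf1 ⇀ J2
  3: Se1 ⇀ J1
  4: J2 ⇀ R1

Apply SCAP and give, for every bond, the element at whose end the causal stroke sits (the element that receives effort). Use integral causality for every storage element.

#0 stroke at J2
#1 stroke at J1
#2 stroke at Sf1
#3 stroke at J1
#4 stroke at R1

bond 2 →Sf1  (Sf1: flow source, stroke at near end)
bond 3 →J1  (Se1: effort source, stroke at far end)
bond 1 →J1  (C1: C, integral causality)
bond 0 →J2  (only one flow-in slot at J1)
bond 4 →R1  (J2: bond 0 brought effort, rest push out)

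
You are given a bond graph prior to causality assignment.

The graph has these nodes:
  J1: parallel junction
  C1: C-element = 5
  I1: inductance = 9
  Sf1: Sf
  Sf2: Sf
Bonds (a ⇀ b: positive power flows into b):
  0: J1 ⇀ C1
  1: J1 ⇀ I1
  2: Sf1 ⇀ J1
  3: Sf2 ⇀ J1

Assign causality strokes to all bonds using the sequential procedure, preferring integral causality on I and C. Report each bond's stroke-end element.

#0 →J1
#1 →I1
#2 →Sf1
#3 →Sf2

bond 2 stroke at Sf1  (source Sf1 imposes f)
bond 3 stroke at Sf2  (Sf2 (Sf) sets flow on bond)
bond 0 stroke at J1  (C1: C, integral causality)
bond 1 stroke at I1  (0-jn J1 has e-setter on 0)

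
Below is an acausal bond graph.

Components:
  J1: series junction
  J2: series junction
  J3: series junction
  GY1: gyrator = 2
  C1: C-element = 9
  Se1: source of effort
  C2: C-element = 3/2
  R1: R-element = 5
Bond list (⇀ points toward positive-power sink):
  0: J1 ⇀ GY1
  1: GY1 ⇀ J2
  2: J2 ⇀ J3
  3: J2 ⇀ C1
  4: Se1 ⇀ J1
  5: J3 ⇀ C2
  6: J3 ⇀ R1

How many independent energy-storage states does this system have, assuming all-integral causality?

2  (C1, C2 all integral)

b4 stroke at J1  (Se1: effort source, stroke at far end)
b0 stroke at GY1  (closing 1-jn rule on J1)
b1 stroke at GY1  (through GY1, causality inverts; strokes same side of GY1)
b2 stroke at J2  (common-f at J2 fixed by 1)
b3 stroke at J2  (J2 flow already set via bond 1)
b5 stroke at J3  (1-jn J3 has f-setter on 2)
b6 stroke at J3  (1-jn J3 has f-setter on 2)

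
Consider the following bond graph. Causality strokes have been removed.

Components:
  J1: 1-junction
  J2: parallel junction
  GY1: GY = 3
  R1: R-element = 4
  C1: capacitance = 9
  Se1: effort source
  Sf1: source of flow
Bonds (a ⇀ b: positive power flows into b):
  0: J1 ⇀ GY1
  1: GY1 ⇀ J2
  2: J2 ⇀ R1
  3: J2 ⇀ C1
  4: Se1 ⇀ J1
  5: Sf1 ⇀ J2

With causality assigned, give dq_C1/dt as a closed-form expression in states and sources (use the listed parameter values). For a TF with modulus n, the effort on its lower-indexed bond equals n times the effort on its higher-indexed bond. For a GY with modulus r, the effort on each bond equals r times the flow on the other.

#4 stroke at J1  (Se1 fixes effort; stroke away)
#5 stroke at Sf1  (Sf1 fixes flow; stroke at Sf1)
#0 stroke at GY1  (J1 needs exactly one f-in)
#1 stroke at GY1  (through GY1, causality inverts; strokes same side of GY1)
#3 stroke at J2  (C1 integral (e out))
#2 stroke at R1  (J2 effort already set via bond 3)

dq_C1/dt = E_Se1/3 + F_Sf1 - q_C1/36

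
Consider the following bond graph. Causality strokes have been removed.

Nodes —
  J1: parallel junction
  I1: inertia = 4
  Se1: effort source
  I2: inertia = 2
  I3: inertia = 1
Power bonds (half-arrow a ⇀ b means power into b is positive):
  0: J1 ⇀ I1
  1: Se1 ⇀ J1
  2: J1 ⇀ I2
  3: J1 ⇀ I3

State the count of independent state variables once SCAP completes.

3  (I1, I2, I3 all integral)

β1 →J1  (Se1 fixes effort; stroke away)
β0 →I1  (common-e at J1 fixed by 1)
β2 →I2  (common-e at J1 fixed by 1)
β3 →I3  (J1 effort already set via bond 1)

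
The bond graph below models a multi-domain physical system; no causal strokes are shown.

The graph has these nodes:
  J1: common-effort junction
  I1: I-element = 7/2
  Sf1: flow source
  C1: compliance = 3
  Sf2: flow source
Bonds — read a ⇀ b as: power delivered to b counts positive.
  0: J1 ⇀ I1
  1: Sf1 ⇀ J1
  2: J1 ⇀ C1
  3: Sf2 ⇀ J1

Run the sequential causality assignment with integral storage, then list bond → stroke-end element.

b1 stroke→Sf1  (Sf1 fixes flow; stroke at Sf1)
b3 stroke→Sf2  (Sf2 fixes flow; stroke at Sf2)
b0 stroke→I1  (I1 integral (f out))
b2 stroke→J1  (J1 needs exactly one e-in)

β0 stroke→I1
β1 stroke→Sf1
β2 stroke→J1
β3 stroke→Sf2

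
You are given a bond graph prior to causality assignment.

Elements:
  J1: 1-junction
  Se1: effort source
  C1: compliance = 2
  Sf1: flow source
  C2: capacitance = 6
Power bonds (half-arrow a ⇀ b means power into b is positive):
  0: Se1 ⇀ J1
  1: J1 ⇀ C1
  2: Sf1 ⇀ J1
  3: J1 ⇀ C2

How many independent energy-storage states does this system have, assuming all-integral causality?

2  (C1, C2 all integral)

β0 |J1  (Se1: effort source, stroke at far end)
β2 |Sf1  (Sf1: flow source, stroke at near end)
β1 |J1  (1-jn J1 has f-setter on 2)
β3 |J1  (common-f at J1 fixed by 2)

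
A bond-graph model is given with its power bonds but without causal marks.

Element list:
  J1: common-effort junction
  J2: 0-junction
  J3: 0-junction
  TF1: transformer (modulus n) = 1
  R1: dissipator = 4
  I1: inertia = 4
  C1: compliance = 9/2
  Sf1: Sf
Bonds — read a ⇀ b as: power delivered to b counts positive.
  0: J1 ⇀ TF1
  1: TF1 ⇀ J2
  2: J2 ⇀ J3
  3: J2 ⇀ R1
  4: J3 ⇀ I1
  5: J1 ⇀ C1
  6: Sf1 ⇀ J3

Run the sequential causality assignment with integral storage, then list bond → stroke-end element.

bond 6 →Sf1  (Sf1 (Sf) sets flow on bond)
bond 4 →I1  (I1: I, integral causality)
bond 2 →J3  (J3 needs exactly one e-in)
bond 5 →J1  (C1 integral (e out))
bond 0 →TF1  (0-jn J1 has e-setter on 5)
bond 1 →J2  (through TF1, causality passes straight; one stroke at TF1)
bond 3 →R1  (J2: bond 1 brought effort, rest push out)

bond 0 →TF1
bond 1 →J2
bond 2 →J3
bond 3 →R1
bond 4 →I1
bond 5 →J1
bond 6 →Sf1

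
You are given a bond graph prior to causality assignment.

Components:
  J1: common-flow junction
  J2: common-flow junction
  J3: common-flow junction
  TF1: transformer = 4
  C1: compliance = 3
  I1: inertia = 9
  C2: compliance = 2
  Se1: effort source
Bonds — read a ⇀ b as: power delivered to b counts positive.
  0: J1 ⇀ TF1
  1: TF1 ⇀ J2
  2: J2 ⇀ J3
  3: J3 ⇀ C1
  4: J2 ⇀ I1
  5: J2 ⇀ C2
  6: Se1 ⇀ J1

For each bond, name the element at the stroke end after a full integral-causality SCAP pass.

bond 0 |TF1
bond 1 |J2
bond 2 |J2
bond 3 |J3
bond 4 |I1
bond 5 |J2
bond 6 |J1

β6 →J1  (Se1 (Se) sets effort on bond)
β0 →TF1  (J1 needs exactly one f-in)
β1 →J2  (TF1: transformer flips bond 0)
β3 →J3  (C1 integral (e out))
β2 →J2  (J3 needs exactly one f-in)
β4 →I1  (I1 outputs flow p/I1)
β5 →J2  (1-jn J2 has f-setter on 4)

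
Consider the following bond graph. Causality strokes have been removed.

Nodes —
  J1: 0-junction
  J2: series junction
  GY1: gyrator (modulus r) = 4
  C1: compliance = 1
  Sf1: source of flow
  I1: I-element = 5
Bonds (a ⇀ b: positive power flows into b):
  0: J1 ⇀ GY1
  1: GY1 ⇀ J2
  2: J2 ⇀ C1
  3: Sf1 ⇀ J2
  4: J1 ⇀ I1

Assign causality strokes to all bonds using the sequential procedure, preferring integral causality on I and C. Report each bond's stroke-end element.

β0 |J1
β1 |J2
β2 |J2
β3 |Sf1
β4 |I1

b3 stroke→Sf1  (source Sf1 imposes f)
b1 stroke→J2  (J2 flow already set via bond 3)
b2 stroke→J2  (1-jn J2 has f-setter on 3)
b0 stroke→J1  (through GY1, causality inverts; strokes same side of GY1)
b4 stroke→I1  (J1 effort already set via bond 0)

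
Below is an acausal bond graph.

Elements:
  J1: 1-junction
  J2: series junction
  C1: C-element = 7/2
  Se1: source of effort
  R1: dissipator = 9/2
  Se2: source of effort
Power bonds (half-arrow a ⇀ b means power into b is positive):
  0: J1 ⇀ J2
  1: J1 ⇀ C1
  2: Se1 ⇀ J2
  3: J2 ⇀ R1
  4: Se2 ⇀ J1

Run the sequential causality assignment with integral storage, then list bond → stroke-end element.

β2 stroke at J2  (Se1 fixes effort; stroke away)
β4 stroke at J1  (source Se2 imposes e)
β1 stroke at J1  (prefer integral on C1)
β0 stroke at J2  (only one flow-in slot at J1)
β3 stroke at R1  (closing 1-jn rule on J2)

bond 0 |J2
bond 1 |J1
bond 2 |J2
bond 3 |R1
bond 4 |J1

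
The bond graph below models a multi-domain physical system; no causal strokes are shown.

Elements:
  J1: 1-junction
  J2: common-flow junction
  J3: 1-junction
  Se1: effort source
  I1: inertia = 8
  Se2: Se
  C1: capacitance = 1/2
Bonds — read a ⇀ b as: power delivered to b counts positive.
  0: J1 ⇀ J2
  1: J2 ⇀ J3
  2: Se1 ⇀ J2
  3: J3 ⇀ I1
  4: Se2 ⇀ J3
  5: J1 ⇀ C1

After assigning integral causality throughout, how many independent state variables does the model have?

2  (C1, I1 all integral)

bond 2 stroke→J2  (Se1: effort source, stroke at far end)
bond 4 stroke→J3  (source Se2 imposes e)
bond 3 stroke→I1  (I1 outputs flow p/I1)
bond 1 stroke→J3  (1-jn J3 has f-setter on 3)
bond 0 stroke→J2  (1-jn J2 has f-setter on 1)
bond 5 stroke→J1  (1-jn J1 has f-setter on 0)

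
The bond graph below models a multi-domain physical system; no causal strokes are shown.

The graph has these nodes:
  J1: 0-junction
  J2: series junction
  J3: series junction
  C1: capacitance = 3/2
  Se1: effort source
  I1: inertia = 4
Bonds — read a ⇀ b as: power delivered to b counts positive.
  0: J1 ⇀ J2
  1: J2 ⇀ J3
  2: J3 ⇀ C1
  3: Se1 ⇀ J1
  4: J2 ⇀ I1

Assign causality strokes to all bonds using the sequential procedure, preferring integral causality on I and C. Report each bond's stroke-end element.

β3 →J1  (source Se1 imposes e)
β0 →J2  (J1: bond 3 brought effort, rest push out)
β2 →J3  (C1 outputs effort q/C1)
β1 →J2  (only one flow-in slot at J3)
β4 →I1  (J2: last free bond brings flow in)

b0 |J2
b1 |J2
b2 |J3
b3 |J1
b4 |I1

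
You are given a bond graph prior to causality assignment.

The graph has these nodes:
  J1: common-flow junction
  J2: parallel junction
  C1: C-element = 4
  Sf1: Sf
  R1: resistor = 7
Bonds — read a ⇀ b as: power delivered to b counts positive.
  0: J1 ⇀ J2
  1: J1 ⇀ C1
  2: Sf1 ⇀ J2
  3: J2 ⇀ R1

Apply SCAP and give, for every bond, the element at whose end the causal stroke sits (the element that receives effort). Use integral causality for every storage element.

bond 2 stroke→Sf1  (source Sf1 imposes f)
bond 1 stroke→J1  (C1: C, integral causality)
bond 0 stroke→J2  (closing 1-jn rule on J1)
bond 3 stroke→R1  (J2: bond 0 brought effort, rest push out)

bond 0 |J2
bond 1 |J1
bond 2 |Sf1
bond 3 |R1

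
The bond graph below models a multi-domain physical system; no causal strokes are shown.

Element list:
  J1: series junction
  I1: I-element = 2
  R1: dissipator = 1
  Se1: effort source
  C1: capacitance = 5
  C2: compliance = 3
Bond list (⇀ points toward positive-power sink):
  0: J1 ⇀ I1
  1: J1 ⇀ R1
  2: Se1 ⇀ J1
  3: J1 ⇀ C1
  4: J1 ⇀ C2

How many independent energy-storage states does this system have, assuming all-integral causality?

#2 →J1  (source Se1 imposes e)
#0 →I1  (I1 integral (f out))
#1 →J1  (J1 flow already set via bond 0)
#3 →J1  (1-jn J1 has f-setter on 0)
#4 →J1  (J1 flow already set via bond 0)

3  (C1, C2, I1 all integral)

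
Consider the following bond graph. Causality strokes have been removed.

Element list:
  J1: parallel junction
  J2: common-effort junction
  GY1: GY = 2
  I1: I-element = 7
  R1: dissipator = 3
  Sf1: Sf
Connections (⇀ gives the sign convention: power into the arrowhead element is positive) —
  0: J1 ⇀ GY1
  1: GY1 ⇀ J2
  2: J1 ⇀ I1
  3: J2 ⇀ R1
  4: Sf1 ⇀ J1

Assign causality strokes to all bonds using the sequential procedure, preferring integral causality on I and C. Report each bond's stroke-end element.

β0 →J1
β1 →J2
β2 →I1
β3 →R1
β4 →Sf1

β4 →Sf1  (Sf1 (Sf) sets flow on bond)
β2 →I1  (I1 outputs flow p/I1)
β0 →J1  (J1: last free bond brings effort in)
β1 →J2  (GY1 both-in/both-out from 0)
β3 →R1  (0-jn J2 has e-setter on 1)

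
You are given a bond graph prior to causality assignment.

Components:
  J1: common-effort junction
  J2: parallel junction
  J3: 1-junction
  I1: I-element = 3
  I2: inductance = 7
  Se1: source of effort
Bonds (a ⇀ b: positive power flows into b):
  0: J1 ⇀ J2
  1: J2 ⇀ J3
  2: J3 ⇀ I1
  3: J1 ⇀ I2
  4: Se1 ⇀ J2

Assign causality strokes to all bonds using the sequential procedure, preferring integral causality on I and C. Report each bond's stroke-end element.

b4 stroke at J2  (source Se1 imposes e)
b0 stroke at J1  (J2: bond 4 brought effort, rest push out)
b1 stroke at J3  (J2 effort already set via bond 4)
b2 stroke at I1  (only one flow-in slot at J3)
b3 stroke at I2  (J1: bond 0 brought effort, rest push out)

β0 stroke→J1
β1 stroke→J3
β2 stroke→I1
β3 stroke→I2
β4 stroke→J2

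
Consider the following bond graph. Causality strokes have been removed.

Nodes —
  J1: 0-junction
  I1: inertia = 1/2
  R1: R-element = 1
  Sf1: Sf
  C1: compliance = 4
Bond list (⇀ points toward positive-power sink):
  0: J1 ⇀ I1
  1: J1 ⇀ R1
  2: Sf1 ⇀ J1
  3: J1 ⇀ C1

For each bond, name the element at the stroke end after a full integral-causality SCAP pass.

#2 stroke at Sf1  (Sf1: flow source, stroke at near end)
#0 stroke at I1  (prefer integral on I1)
#3 stroke at J1  (C1: C, integral causality)
#1 stroke at R1  (J1 effort already set via bond 3)

bond 0 →I1
bond 1 →R1
bond 2 →Sf1
bond 3 →J1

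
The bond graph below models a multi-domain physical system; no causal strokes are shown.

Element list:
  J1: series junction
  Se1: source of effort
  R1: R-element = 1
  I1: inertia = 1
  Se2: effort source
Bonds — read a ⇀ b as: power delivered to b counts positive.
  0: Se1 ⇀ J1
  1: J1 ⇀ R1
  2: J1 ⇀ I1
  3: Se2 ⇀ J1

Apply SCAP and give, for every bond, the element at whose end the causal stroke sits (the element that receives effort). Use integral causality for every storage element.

β0 →J1
β1 →J1
β2 →I1
β3 →J1

#0 stroke at J1  (source Se1 imposes e)
#3 stroke at J1  (Se2 fixes effort; stroke away)
#2 stroke at I1  (I1 outputs flow p/I1)
#1 stroke at J1  (1-jn J1 has f-setter on 2)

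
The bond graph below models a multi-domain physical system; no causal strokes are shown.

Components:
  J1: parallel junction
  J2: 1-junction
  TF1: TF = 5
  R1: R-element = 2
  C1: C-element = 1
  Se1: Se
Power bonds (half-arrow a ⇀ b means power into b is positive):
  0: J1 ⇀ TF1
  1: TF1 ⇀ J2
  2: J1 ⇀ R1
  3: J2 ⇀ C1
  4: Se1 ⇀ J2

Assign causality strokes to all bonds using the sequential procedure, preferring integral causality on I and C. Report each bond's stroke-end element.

β4 →J2  (Se1 fixes effort; stroke away)
β3 →J2  (C1: C, integral causality)
β1 →TF1  (closing 1-jn rule on J2)
β0 →J1  (through TF1, causality passes straight; one stroke at TF1)
β2 →R1  (common-e at J1 fixed by 0)

β0 |J1
β1 |TF1
β2 |R1
β3 |J2
β4 |J2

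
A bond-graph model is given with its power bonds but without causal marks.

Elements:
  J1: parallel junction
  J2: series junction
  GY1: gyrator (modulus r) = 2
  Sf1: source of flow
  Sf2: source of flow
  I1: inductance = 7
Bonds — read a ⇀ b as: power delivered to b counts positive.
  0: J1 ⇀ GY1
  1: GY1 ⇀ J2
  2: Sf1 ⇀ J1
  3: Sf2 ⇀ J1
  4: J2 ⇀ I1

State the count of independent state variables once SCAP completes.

bond 2 →Sf1  (Sf1 (Sf) sets flow on bond)
bond 3 →Sf2  (Sf2 (Sf) sets flow on bond)
bond 0 →J1  (closing 0-jn rule on J1)
bond 1 →J2  (GY1 both-in/both-out from 0)
bond 4 →I1  (closing 1-jn rule on J2)

1  (I1 all integral)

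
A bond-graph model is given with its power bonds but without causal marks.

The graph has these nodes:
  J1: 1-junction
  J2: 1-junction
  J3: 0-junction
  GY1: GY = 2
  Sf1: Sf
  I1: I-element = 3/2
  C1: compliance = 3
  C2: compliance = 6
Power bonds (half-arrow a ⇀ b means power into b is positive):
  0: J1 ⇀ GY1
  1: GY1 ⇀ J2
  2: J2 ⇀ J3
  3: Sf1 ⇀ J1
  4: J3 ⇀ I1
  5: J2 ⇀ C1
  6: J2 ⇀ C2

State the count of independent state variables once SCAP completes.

3  (C1, C2, I1 all integral)

bond 3 stroke→Sf1  (Sf1 (Sf) sets flow on bond)
bond 0 stroke→J1  (J1: bond 3 brought flow, rest push out)
bond 1 stroke→J2  (GY GY1: same side as bond 0)
bond 4 stroke→I1  (I1: I, integral causality)
bond 2 stroke→J3  (only one effort-in slot at J3)
bond 5 stroke→J2  (common-f at J2 fixed by 2)
bond 6 stroke→J2  (1-jn J2 has f-setter on 2)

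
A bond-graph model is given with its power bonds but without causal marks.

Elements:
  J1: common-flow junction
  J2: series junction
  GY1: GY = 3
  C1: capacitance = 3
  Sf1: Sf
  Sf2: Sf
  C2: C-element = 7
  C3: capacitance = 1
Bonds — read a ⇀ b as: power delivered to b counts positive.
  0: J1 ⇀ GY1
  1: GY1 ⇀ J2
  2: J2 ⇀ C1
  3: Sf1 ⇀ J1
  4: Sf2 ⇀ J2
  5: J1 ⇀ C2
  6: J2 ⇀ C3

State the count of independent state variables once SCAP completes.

3  (C1, C2, C3 all integral)

bond 3 |Sf1  (Sf1 (Sf) sets flow on bond)
bond 4 |Sf2  (Sf2 fixes flow; stroke at Sf2)
bond 0 |J1  (J1: bond 3 brought flow, rest push out)
bond 5 |J1  (J1 flow already set via bond 3)
bond 1 |J2  (J2: bond 4 brought flow, rest push out)
bond 2 |J2  (common-f at J2 fixed by 4)
bond 6 |J2  (1-jn J2 has f-setter on 4)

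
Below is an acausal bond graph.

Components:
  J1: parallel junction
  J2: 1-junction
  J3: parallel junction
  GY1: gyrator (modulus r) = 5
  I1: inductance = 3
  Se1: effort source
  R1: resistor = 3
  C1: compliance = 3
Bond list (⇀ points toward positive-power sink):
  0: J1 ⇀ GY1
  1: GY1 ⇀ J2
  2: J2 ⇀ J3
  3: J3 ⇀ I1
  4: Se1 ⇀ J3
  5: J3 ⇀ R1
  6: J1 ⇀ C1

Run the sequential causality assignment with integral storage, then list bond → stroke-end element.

β0 →GY1
β1 →GY1
β2 →J2
β3 →I1
β4 →J3
β5 →R1
β6 →J1

#4 →J3  (Se1 fixes effort; stroke away)
#2 →J2  (J3: bond 4 brought effort, rest push out)
#3 →I1  (J3 effort already set via bond 4)
#5 →R1  (0-jn J3 has e-setter on 4)
#1 →GY1  (closing 1-jn rule on J2)
#0 →GY1  (GY1: gyrator matches bond 1)
#6 →J1  (only one effort-in slot at J1)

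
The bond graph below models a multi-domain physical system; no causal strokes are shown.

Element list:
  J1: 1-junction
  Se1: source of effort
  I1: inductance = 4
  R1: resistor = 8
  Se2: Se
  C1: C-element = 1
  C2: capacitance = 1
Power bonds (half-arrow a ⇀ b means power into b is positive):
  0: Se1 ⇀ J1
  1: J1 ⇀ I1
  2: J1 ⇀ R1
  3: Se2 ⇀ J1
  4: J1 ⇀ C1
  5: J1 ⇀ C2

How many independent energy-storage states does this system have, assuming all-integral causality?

3  (C1, C2, I1 all integral)

b0 |J1  (Se1 (Se) sets effort on bond)
b3 |J1  (Se2 fixes effort; stroke away)
b1 |I1  (prefer integral on I1)
b2 |J1  (J1 flow already set via bond 1)
b4 |J1  (common-f at J1 fixed by 1)
b5 |J1  (1-jn J1 has f-setter on 1)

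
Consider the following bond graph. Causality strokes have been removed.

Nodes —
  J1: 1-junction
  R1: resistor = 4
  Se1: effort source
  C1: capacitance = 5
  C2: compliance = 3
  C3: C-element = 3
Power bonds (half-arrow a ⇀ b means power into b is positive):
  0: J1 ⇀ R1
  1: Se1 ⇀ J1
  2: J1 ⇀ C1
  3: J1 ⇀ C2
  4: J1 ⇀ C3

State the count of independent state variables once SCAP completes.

b1 →J1  (source Se1 imposes e)
b2 →J1  (C1 outputs effort q/C1)
b3 →J1  (C2: C, integral causality)
b4 →J1  (C3 integral (e out))
b0 →R1  (J1: last free bond brings flow in)

3  (C1, C2, C3 all integral)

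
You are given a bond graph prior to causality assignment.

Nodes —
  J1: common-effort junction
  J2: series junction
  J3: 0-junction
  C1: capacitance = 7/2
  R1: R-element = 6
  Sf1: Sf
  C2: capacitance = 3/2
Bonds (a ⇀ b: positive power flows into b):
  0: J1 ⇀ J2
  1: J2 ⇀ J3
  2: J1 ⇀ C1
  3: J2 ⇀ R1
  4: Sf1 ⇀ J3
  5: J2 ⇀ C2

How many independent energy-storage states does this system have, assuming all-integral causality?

2  (C1, C2 all integral)

β4 |Sf1  (Sf1: flow source, stroke at near end)
β1 |J3  (J3 needs exactly one e-in)
β0 |J2  (common-f at J2 fixed by 1)
β3 |J2  (J2: bond 1 brought flow, rest push out)
β5 |J2  (common-f at J2 fixed by 1)
β2 |J1  (J1 needs exactly one e-in)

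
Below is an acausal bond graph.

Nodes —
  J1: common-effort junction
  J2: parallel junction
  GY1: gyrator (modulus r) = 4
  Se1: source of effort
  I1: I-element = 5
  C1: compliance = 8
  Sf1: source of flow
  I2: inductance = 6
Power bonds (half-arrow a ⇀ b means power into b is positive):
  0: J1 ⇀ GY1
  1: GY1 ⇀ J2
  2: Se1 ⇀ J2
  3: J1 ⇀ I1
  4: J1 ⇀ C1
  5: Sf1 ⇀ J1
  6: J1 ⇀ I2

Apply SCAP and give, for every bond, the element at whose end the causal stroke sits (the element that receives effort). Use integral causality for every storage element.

#2 →J2  (Se1 fixes effort; stroke away)
#5 →Sf1  (Sf1: flow source, stroke at near end)
#1 →GY1  (common-e at J2 fixed by 2)
#0 →GY1  (GY1 both-in/both-out from 1)
#3 →I1  (I1 outputs flow p/I1)
#4 →J1  (C1 integral (e out))
#6 →I2  (J1 effort already set via bond 4)

b0 stroke→GY1
b1 stroke→GY1
b2 stroke→J2
b3 stroke→I1
b4 stroke→J1
b5 stroke→Sf1
b6 stroke→I2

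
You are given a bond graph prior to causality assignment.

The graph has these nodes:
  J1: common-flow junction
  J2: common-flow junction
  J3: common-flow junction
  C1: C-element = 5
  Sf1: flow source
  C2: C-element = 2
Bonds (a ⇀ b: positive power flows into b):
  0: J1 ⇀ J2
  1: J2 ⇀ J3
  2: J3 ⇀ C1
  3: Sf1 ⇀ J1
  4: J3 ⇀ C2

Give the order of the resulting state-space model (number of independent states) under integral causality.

2  (C1, C2 all integral)

#3 stroke→Sf1  (Sf1 (Sf) sets flow on bond)
#0 stroke→J1  (1-jn J1 has f-setter on 3)
#1 stroke→J2  (J2 flow already set via bond 0)
#2 stroke→J3  (1-jn J3 has f-setter on 1)
#4 stroke→J3  (common-f at J3 fixed by 1)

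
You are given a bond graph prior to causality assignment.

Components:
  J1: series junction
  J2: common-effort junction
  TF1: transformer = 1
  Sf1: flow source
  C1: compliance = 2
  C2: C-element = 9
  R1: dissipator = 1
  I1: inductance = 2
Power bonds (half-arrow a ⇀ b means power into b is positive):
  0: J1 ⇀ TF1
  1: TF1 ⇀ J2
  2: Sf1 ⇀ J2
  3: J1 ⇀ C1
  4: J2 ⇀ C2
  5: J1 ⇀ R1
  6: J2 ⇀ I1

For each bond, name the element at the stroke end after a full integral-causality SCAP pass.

#0 stroke→J1
#1 stroke→TF1
#2 stroke→Sf1
#3 stroke→J1
#4 stroke→J2
#5 stroke→R1
#6 stroke→I1

b2 →Sf1  (Sf1: flow source, stroke at near end)
b3 →J1  (C1 outputs effort q/C1)
b4 →J2  (C2 integral (e out))
b1 →TF1  (J2: bond 4 brought effort, rest push out)
b6 →I1  (0-jn J2 has e-setter on 4)
b0 →J1  (through TF1, causality passes straight; one stroke at TF1)
b5 →R1  (J1: last free bond brings flow in)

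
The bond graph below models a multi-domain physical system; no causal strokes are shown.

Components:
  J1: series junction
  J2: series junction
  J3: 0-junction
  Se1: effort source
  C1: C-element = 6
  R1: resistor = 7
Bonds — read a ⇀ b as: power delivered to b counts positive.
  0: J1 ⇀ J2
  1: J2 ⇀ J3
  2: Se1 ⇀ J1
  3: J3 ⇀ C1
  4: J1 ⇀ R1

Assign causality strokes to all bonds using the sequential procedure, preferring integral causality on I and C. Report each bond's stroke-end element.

bond 0 →J1
bond 1 →J2
bond 2 →J1
bond 3 →J3
bond 4 →R1

b2 stroke at J1  (Se1: effort source, stroke at far end)
b3 stroke at J3  (prefer integral on C1)
b1 stroke at J2  (0-jn J3 has e-setter on 3)
b0 stroke at J1  (only one flow-in slot at J2)
b4 stroke at R1  (J1 needs exactly one f-in)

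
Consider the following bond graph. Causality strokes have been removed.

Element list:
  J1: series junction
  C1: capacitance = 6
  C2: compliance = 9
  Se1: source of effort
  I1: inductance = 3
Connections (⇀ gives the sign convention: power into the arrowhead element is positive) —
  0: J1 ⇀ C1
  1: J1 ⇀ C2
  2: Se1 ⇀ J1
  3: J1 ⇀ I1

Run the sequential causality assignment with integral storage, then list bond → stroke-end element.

bond 0 |J1
bond 1 |J1
bond 2 |J1
bond 3 |I1

bond 2 stroke at J1  (source Se1 imposes e)
bond 0 stroke at J1  (prefer integral on C1)
bond 1 stroke at J1  (C2: C, integral causality)
bond 3 stroke at I1  (J1: last free bond brings flow in)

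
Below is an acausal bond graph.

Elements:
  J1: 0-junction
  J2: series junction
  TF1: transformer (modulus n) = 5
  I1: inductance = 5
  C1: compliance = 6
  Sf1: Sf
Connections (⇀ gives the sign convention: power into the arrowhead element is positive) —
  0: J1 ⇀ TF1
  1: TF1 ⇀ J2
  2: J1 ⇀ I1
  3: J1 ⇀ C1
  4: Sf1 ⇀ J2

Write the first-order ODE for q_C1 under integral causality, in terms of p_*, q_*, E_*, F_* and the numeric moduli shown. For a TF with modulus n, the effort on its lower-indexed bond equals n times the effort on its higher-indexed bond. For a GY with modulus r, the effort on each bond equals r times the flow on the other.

b4 |Sf1  (Sf1: flow source, stroke at near end)
b1 |J2  (J2 flow already set via bond 4)
b0 |TF1  (through TF1, causality passes straight; one stroke at TF1)
b2 |I1  (I1: I, integral causality)
b3 |J1  (J1 needs exactly one e-in)

dq_C1/dt = -F_Sf1/5 - p_I1/5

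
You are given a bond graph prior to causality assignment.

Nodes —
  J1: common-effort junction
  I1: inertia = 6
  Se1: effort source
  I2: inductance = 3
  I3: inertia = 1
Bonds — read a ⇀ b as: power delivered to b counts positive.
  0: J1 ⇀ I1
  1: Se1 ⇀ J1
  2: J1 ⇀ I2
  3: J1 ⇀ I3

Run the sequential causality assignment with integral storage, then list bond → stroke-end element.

#0 →I1
#1 →J1
#2 →I2
#3 →I3

#1 →J1  (source Se1 imposes e)
#0 →I1  (common-e at J1 fixed by 1)
#2 →I2  (J1: bond 1 brought effort, rest push out)
#3 →I3  (common-e at J1 fixed by 1)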